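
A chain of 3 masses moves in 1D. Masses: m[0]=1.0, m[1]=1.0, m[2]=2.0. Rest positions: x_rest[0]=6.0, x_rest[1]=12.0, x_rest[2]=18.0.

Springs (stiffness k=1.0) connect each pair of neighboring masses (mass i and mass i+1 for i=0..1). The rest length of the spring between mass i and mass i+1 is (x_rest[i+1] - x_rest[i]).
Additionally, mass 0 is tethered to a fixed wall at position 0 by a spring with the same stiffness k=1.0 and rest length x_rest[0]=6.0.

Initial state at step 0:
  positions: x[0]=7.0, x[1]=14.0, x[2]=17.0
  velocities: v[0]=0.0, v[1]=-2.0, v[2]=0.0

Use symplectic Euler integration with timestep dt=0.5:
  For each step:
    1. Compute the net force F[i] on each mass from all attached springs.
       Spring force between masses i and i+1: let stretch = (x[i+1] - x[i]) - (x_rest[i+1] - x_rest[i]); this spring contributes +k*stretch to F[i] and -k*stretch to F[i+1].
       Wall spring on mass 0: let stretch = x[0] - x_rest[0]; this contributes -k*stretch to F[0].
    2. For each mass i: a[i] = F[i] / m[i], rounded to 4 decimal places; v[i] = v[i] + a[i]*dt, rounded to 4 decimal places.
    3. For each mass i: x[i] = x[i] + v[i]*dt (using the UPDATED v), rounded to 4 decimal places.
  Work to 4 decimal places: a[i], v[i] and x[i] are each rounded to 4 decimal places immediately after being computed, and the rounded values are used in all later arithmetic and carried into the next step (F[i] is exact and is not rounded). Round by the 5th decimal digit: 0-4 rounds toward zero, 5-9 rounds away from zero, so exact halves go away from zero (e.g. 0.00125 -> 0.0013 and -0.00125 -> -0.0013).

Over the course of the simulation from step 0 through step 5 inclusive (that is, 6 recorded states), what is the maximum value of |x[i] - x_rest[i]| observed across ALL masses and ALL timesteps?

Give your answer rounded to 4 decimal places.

Answer: 3.3060

Derivation:
Step 0: x=[7.0000 14.0000 17.0000] v=[0.0000 -2.0000 0.0000]
Step 1: x=[7.0000 12.0000 17.3750] v=[0.0000 -4.0000 0.7500]
Step 2: x=[6.5000 10.0938 17.8282] v=[-1.0000 -3.8125 0.9063]
Step 3: x=[5.2735 9.2227 18.0646] v=[-2.4531 -1.7422 0.4727]
Step 4: x=[3.7159 9.5748 17.9457] v=[-3.1153 0.7042 -0.2378]
Step 5: x=[2.6940 10.5549 17.5304] v=[-2.0438 1.9602 -0.8306]
Max displacement = 3.3060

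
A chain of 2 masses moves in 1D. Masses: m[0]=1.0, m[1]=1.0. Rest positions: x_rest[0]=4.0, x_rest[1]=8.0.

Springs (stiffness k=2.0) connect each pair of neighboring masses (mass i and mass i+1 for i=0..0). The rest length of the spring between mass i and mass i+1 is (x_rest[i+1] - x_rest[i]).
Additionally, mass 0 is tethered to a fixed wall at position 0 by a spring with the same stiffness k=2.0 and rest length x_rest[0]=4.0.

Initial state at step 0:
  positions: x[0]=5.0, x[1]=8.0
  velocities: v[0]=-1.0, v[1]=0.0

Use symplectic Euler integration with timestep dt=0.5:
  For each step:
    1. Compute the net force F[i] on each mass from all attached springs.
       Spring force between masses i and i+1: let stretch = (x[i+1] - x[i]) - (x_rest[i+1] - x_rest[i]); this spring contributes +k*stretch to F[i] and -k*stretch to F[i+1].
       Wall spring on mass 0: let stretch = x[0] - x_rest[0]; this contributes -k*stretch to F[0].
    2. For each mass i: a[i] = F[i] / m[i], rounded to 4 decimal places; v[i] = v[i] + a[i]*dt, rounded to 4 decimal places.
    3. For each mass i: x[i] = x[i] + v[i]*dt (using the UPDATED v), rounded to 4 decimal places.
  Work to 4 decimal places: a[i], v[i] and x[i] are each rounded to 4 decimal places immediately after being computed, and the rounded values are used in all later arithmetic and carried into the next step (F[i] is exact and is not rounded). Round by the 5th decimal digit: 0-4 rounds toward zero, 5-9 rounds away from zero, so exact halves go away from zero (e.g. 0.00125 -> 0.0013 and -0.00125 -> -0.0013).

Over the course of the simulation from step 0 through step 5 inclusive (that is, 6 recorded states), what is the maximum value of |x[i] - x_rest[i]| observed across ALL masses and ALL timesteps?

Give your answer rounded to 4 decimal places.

Answer: 1.3125

Derivation:
Step 0: x=[5.0000 8.0000] v=[-1.0000 0.0000]
Step 1: x=[3.5000 8.5000] v=[-3.0000 1.0000]
Step 2: x=[2.7500 8.5000] v=[-1.5000 0.0000]
Step 3: x=[3.5000 7.6250] v=[1.5000 -1.7500]
Step 4: x=[4.5625 6.6875] v=[2.1250 -1.8750]
Step 5: x=[4.4063 6.6875] v=[-0.3125 0.0000]
Max displacement = 1.3125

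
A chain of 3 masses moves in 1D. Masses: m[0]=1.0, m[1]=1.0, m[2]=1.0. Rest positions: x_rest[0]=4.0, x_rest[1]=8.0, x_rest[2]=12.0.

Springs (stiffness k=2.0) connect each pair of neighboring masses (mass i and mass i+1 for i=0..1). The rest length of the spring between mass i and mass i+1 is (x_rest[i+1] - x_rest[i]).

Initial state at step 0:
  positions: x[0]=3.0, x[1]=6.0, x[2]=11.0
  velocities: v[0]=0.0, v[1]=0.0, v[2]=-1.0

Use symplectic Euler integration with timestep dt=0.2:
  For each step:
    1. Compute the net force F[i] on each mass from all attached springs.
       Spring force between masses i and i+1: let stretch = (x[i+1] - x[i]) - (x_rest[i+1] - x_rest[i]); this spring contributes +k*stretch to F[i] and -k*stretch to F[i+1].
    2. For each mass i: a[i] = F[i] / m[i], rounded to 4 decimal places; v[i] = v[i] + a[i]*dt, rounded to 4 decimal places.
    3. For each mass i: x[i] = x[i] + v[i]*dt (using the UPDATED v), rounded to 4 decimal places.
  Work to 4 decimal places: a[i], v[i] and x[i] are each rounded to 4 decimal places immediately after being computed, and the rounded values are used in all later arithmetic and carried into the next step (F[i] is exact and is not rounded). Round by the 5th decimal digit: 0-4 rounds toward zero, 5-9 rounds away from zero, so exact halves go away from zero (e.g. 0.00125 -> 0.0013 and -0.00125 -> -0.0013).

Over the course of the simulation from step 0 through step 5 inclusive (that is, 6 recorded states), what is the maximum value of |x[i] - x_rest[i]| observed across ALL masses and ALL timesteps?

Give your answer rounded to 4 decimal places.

Answer: 2.3771

Derivation:
Step 0: x=[3.0000 6.0000 11.0000] v=[0.0000 0.0000 -1.0000]
Step 1: x=[2.9200 6.1600 10.7200] v=[-0.4000 0.8000 -1.4000]
Step 2: x=[2.7792 6.4256 10.3952] v=[-0.7040 1.3280 -1.6240]
Step 3: x=[2.6101 6.7171 10.0728] v=[-0.8454 1.4573 -1.6118]
Step 4: x=[2.4496 6.9485 9.8020] v=[-0.8026 1.1568 -1.3541]
Step 5: x=[2.3290 7.0482 9.6229] v=[-0.6030 0.4986 -0.8955]
Max displacement = 2.3771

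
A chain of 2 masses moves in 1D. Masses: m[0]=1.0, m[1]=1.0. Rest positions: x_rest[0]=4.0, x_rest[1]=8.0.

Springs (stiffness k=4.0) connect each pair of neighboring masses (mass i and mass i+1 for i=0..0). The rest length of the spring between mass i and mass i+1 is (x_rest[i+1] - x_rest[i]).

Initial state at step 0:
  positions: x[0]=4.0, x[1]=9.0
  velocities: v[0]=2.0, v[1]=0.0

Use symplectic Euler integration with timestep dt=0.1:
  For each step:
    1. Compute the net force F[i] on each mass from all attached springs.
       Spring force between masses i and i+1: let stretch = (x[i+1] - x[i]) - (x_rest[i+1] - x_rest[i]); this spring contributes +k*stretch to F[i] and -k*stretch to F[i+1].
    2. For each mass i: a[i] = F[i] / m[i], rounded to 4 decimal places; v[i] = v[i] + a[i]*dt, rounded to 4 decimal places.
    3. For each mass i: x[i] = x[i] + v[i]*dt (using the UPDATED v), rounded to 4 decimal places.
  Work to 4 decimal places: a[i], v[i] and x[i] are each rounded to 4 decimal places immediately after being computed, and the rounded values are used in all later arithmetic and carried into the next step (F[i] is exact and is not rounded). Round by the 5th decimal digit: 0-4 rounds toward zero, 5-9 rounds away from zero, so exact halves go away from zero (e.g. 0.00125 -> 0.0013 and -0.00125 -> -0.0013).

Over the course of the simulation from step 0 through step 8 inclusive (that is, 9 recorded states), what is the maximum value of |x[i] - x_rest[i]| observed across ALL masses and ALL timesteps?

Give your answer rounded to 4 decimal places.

Step 0: x=[4.0000 9.0000] v=[2.0000 0.0000]
Step 1: x=[4.2400 8.9600] v=[2.4000 -0.4000]
Step 2: x=[4.5088 8.8912] v=[2.6880 -0.6880]
Step 3: x=[4.7929 8.8071] v=[2.8410 -0.8410]
Step 4: x=[5.0776 8.7224] v=[2.8467 -0.8467]
Step 5: x=[5.3481 8.6519] v=[2.7046 -0.7046]
Step 6: x=[5.5907 8.6093] v=[2.4261 -0.4261]
Step 7: x=[5.7941 8.6060] v=[2.0335 -0.0335]
Step 8: x=[5.9499 8.6502] v=[1.5583 0.4417]
Max displacement = 1.9499

Answer: 1.9499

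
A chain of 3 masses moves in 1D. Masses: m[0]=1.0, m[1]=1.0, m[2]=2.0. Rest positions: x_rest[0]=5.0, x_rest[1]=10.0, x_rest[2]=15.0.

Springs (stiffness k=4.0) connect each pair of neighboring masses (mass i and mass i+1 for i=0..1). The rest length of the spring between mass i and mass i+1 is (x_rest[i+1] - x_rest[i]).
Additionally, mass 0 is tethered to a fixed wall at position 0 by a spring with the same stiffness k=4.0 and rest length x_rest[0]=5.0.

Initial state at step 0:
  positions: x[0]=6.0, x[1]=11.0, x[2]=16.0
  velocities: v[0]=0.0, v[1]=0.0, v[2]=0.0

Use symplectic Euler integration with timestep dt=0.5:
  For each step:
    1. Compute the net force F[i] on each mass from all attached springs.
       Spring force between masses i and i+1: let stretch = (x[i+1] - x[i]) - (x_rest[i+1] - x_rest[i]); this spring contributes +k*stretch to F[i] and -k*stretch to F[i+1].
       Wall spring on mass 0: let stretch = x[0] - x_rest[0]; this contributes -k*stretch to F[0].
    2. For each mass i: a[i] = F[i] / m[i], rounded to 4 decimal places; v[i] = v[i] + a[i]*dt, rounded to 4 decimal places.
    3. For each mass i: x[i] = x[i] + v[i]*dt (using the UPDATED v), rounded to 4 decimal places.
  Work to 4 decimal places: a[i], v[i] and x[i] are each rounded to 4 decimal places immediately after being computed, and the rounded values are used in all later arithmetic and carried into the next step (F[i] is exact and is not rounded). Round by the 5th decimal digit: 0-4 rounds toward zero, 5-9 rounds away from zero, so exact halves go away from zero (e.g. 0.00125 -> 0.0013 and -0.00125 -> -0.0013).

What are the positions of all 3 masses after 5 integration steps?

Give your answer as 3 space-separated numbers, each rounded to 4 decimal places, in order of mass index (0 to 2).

Answer: 5.5000 9.7500 14.3750

Derivation:
Step 0: x=[6.0000 11.0000 16.0000] v=[0.0000 0.0000 0.0000]
Step 1: x=[5.0000 11.0000 16.0000] v=[-2.0000 0.0000 0.0000]
Step 2: x=[5.0000 10.0000 16.0000] v=[0.0000 -2.0000 0.0000]
Step 3: x=[5.0000 10.0000 15.5000] v=[0.0000 0.0000 -1.0000]
Step 4: x=[5.0000 10.5000 14.7500] v=[0.0000 1.0000 -1.5000]
Step 5: x=[5.5000 9.7500 14.3750] v=[1.0000 -1.5000 -0.7500]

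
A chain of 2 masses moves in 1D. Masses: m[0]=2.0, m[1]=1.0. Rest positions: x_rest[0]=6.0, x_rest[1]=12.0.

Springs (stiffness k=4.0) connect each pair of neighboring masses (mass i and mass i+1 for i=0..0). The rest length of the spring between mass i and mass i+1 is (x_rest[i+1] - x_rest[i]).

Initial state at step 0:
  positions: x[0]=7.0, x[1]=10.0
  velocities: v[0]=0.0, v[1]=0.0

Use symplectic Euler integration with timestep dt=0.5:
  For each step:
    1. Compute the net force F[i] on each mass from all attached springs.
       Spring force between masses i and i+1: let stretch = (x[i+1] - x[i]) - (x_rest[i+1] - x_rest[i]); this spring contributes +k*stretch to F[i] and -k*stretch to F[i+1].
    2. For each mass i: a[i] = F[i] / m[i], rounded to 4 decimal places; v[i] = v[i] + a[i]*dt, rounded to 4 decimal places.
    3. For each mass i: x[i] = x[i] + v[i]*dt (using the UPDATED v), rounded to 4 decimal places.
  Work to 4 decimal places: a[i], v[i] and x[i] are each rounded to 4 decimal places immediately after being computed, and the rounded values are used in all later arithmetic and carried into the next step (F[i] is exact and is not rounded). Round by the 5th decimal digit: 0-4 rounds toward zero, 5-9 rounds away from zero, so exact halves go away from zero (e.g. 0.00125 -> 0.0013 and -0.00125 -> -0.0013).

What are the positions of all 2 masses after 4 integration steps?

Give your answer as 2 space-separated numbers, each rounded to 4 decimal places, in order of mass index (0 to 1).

Step 0: x=[7.0000 10.0000] v=[0.0000 0.0000]
Step 1: x=[5.5000 13.0000] v=[-3.0000 6.0000]
Step 2: x=[4.7500 14.5000] v=[-1.5000 3.0000]
Step 3: x=[5.8750 12.2500] v=[2.2500 -4.5000]
Step 4: x=[7.1875 9.6250] v=[2.6250 -5.2500]

Answer: 7.1875 9.6250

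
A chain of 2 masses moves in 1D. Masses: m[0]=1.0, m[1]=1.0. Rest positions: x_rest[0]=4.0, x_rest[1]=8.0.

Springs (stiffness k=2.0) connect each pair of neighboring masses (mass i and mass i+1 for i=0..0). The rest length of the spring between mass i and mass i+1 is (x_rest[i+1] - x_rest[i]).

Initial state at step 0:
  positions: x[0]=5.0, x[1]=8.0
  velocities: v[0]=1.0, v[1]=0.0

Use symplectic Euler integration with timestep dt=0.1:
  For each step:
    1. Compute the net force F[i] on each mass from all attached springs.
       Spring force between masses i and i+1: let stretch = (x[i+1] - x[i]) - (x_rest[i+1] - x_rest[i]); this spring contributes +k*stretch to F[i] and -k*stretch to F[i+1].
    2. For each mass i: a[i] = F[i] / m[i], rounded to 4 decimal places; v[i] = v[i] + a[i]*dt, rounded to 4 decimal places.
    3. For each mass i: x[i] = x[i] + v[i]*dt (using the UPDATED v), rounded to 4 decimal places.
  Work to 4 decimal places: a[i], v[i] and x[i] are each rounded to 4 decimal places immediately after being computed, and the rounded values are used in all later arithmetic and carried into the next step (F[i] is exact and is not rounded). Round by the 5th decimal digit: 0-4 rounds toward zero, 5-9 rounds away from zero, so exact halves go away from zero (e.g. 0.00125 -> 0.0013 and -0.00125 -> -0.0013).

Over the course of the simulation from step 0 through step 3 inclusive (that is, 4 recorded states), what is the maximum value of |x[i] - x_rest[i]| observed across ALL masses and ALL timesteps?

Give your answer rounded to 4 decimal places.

Step 0: x=[5.0000 8.0000] v=[1.0000 0.0000]
Step 1: x=[5.0800 8.0200] v=[0.8000 0.2000]
Step 2: x=[5.1388 8.0612] v=[0.5880 0.4120]
Step 3: x=[5.1761 8.1240] v=[0.3725 0.6275]
Max displacement = 1.1761

Answer: 1.1761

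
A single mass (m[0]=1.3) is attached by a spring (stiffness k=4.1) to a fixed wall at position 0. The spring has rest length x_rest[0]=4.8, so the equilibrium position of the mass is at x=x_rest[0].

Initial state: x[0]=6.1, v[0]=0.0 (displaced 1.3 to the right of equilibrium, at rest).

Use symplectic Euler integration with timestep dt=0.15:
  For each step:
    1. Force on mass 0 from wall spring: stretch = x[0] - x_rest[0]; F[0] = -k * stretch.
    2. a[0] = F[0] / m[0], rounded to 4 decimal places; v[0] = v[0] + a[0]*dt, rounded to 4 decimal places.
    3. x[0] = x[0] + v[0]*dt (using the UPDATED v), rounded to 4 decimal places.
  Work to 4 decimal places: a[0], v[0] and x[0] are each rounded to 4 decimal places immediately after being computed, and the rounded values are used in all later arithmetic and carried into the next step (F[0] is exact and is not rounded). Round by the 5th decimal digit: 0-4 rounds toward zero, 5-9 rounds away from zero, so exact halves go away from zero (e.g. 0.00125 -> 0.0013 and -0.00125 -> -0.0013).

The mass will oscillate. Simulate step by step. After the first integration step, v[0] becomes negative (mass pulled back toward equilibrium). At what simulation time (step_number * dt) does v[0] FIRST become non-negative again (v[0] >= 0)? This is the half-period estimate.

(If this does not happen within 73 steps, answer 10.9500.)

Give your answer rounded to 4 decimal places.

Step 0: x=[6.1000] v=[0.0000]
Step 1: x=[6.0078] v=[-0.6150]
Step 2: x=[5.8298] v=[-1.1864]
Step 3: x=[5.5788] v=[-1.6736]
Step 4: x=[5.2725] v=[-2.0420]
Step 5: x=[4.9327] v=[-2.2655]
Step 6: x=[4.5835] v=[-2.3283]
Step 7: x=[4.2496] v=[-2.2259]
Step 8: x=[3.9548] v=[-1.9655]
Step 9: x=[3.7199] v=[-1.5657]
Step 10: x=[3.5617] v=[-1.0547]
Step 11: x=[3.4914] v=[-0.4689]
Step 12: x=[3.5139] v=[0.1502]
First v>=0 after going negative at step 12, time=1.8000

Answer: 1.8000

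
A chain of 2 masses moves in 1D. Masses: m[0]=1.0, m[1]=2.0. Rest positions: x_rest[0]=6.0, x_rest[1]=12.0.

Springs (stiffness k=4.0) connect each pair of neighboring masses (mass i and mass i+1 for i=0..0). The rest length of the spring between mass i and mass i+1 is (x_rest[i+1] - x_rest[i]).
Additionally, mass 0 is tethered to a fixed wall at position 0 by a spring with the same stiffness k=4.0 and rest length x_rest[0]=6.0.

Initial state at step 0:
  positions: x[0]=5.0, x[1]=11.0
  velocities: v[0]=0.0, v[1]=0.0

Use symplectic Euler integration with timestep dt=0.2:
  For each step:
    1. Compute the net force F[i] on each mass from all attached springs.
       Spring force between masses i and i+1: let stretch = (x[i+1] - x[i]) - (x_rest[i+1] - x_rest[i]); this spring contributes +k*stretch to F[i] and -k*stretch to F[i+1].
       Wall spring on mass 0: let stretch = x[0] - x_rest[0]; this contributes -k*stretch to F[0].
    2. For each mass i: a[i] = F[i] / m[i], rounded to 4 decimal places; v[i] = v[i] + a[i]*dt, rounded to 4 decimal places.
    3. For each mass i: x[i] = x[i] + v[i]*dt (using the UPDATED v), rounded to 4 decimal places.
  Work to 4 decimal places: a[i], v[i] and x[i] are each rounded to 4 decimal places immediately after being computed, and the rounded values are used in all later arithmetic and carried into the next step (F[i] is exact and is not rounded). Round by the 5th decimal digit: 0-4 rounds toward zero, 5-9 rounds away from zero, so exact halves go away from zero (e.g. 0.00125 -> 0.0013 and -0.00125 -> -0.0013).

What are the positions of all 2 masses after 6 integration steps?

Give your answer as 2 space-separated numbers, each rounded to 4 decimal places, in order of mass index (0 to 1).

Answer: 6.0481 11.5435

Derivation:
Step 0: x=[5.0000 11.0000] v=[0.0000 0.0000]
Step 1: x=[5.1600 11.0000] v=[0.8000 0.0000]
Step 2: x=[5.4288 11.0128] v=[1.3440 0.0640]
Step 3: x=[5.7224 11.0589] v=[1.4682 0.2304]
Step 4: x=[5.9543 11.1581] v=[1.1595 0.4958]
Step 5: x=[6.0661 11.3210] v=[0.5591 0.8143]
Step 6: x=[6.0481 11.5435] v=[-0.0899 1.1123]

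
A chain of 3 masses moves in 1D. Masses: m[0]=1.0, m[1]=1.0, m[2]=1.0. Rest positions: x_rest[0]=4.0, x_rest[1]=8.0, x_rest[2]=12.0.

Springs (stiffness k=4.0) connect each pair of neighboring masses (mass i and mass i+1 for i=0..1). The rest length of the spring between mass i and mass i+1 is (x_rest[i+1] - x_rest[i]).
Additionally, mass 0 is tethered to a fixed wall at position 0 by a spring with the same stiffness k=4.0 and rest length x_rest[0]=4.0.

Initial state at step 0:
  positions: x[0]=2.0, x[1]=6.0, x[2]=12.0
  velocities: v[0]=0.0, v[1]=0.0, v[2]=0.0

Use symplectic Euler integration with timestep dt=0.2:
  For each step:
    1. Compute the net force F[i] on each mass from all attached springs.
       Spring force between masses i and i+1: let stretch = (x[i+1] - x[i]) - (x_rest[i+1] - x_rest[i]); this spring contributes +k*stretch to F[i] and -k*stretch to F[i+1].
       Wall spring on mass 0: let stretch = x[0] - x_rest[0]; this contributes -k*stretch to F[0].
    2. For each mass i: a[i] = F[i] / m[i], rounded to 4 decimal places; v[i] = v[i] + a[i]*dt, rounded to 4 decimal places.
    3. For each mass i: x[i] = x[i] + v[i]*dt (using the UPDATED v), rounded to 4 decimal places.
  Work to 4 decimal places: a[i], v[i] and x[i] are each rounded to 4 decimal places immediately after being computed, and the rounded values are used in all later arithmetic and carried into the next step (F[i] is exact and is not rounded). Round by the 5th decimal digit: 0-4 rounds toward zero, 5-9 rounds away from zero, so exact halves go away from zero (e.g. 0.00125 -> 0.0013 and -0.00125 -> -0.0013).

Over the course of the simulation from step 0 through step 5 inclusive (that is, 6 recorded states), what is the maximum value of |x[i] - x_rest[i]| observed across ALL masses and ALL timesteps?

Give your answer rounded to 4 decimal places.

Answer: 2.0322

Derivation:
Step 0: x=[2.0000 6.0000 12.0000] v=[0.0000 0.0000 0.0000]
Step 1: x=[2.3200 6.3200 11.6800] v=[1.6000 1.6000 -1.6000]
Step 2: x=[2.9088 6.8576 11.1424] v=[2.9440 2.6880 -2.6880]
Step 3: x=[3.6640 7.4490 10.5592] v=[3.7760 2.9568 -2.9158]
Step 4: x=[4.4386 7.9324 10.1184] v=[3.8728 2.4170 -2.2040]
Step 5: x=[5.0620 8.2066 9.9678] v=[3.1170 1.3708 -0.7528]
Max displacement = 2.0322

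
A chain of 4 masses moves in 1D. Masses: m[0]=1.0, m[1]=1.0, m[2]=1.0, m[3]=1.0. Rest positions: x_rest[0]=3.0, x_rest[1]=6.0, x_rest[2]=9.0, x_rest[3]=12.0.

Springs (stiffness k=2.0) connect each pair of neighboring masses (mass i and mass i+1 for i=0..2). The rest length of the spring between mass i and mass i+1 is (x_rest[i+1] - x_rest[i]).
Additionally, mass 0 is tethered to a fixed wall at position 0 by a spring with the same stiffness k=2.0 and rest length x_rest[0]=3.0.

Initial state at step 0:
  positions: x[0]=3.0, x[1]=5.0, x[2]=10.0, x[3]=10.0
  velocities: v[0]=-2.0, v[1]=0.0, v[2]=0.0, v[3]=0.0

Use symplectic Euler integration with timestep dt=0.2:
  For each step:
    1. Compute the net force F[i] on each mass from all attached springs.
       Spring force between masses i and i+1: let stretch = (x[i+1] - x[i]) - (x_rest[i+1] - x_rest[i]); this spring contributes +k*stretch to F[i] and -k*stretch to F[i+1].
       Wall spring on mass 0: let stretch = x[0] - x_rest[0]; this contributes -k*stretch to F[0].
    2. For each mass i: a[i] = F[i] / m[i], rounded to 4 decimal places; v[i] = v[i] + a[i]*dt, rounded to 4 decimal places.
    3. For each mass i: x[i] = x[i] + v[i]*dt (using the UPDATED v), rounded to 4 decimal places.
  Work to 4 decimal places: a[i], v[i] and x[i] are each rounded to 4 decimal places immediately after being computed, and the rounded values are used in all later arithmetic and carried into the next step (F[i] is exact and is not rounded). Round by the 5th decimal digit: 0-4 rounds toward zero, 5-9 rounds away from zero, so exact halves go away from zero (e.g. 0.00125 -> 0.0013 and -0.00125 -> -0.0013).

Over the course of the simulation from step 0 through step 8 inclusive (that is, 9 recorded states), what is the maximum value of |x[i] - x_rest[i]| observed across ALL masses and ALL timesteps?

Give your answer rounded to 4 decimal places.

Answer: 2.2736

Derivation:
Step 0: x=[3.0000 5.0000 10.0000 10.0000] v=[-2.0000 0.0000 0.0000 0.0000]
Step 1: x=[2.5200 5.2400 9.6000 10.2400] v=[-2.4000 1.2000 -2.0000 1.2000]
Step 2: x=[2.0560 5.6112 8.9024 10.6688] v=[-2.3200 1.8560 -3.4880 2.1440]
Step 3: x=[1.7119 5.9613 8.0828 11.1963] v=[-1.7203 1.7504 -4.0979 2.6374]
Step 4: x=[1.5708 6.1411 7.3426 11.7147] v=[-0.7053 0.8992 -3.7011 2.5920]
Step 5: x=[1.6697 6.0514 6.8560 12.1233] v=[0.4945 -0.4483 -2.4329 2.0432]
Step 6: x=[1.9856 5.6756 6.7264 12.3506] v=[1.5793 -1.8791 -0.6478 1.1363]
Step 7: x=[2.4378 5.0886 6.9627 12.3679] v=[2.2611 -2.9348 1.1816 0.0866]
Step 8: x=[2.9071 4.4395 7.4815 12.1928] v=[2.3463 -3.2455 2.5940 -0.8755]
Max displacement = 2.2736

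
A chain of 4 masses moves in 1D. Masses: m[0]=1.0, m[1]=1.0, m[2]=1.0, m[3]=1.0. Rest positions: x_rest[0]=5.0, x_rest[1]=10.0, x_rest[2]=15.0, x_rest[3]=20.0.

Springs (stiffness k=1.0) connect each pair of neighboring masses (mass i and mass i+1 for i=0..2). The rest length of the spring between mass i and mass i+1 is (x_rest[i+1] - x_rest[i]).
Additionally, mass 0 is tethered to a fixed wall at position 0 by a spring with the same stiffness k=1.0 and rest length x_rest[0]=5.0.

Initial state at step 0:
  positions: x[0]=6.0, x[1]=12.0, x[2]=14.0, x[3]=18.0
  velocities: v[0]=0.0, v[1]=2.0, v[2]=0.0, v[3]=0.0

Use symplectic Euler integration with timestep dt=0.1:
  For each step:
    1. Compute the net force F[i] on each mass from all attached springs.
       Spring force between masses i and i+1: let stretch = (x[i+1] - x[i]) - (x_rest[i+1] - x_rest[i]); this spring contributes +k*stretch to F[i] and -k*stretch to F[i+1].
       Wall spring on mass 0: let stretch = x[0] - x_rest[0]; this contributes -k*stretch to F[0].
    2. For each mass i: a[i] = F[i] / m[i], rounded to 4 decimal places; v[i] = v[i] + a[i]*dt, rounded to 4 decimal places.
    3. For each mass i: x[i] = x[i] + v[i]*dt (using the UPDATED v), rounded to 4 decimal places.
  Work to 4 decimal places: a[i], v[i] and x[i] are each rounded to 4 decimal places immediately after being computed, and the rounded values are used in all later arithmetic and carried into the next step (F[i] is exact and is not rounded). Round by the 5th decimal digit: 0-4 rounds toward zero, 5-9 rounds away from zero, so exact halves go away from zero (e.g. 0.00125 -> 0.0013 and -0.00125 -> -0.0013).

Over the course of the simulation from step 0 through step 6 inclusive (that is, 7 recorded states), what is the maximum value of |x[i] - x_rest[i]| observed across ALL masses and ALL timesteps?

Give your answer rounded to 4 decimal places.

Step 0: x=[6.0000 12.0000 14.0000 18.0000] v=[0.0000 2.0000 0.0000 0.0000]
Step 1: x=[6.0000 12.1600 14.0200 18.0100] v=[0.0000 1.6000 0.2000 0.1000]
Step 2: x=[6.0016 12.2770 14.0613 18.0301] v=[0.0160 1.1700 0.4130 0.2010]
Step 3: x=[6.0059 12.3491 14.1245 18.0605] v=[0.0434 0.7209 0.6315 0.3041]
Step 4: x=[6.0136 12.3755 14.2093 18.1016] v=[0.0771 0.2641 0.8476 0.4105]
Step 5: x=[6.0248 12.3566 14.3147 18.1537] v=[0.1119 -0.1887 1.0535 0.5213]
Step 6: x=[6.0391 12.2940 14.4389 18.2174] v=[0.1426 -0.6261 1.2416 0.6374]
Max displacement = 2.3755

Answer: 2.3755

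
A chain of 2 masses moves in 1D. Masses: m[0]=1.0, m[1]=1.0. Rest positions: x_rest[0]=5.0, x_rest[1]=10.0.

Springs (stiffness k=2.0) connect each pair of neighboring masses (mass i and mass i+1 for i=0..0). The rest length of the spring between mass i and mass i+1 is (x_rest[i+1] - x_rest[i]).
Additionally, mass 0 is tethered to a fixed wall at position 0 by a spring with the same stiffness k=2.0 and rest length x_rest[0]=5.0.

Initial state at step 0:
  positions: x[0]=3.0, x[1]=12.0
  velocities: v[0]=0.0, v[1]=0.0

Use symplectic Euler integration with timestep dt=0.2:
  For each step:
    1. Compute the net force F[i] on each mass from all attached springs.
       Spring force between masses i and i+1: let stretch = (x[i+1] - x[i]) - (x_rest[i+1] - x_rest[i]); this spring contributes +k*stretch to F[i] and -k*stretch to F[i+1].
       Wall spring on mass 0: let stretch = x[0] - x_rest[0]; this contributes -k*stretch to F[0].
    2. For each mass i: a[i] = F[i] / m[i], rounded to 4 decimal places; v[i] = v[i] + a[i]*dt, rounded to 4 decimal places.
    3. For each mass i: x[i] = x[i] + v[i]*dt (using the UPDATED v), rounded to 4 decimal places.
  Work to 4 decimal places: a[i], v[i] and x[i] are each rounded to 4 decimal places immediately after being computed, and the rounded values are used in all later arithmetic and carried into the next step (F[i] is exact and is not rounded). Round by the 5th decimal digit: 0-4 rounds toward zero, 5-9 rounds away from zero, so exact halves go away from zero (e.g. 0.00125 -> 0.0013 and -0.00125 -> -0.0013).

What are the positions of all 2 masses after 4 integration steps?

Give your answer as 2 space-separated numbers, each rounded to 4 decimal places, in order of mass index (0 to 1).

Answer: 6.4100 9.6696

Derivation:
Step 0: x=[3.0000 12.0000] v=[0.0000 0.0000]
Step 1: x=[3.4800 11.6800] v=[2.4000 -1.6000]
Step 2: x=[4.3376 11.1040] v=[4.2880 -2.8800]
Step 3: x=[5.3895 10.3867] v=[5.2595 -3.5866]
Step 4: x=[6.4100 9.6696] v=[5.1026 -3.5855]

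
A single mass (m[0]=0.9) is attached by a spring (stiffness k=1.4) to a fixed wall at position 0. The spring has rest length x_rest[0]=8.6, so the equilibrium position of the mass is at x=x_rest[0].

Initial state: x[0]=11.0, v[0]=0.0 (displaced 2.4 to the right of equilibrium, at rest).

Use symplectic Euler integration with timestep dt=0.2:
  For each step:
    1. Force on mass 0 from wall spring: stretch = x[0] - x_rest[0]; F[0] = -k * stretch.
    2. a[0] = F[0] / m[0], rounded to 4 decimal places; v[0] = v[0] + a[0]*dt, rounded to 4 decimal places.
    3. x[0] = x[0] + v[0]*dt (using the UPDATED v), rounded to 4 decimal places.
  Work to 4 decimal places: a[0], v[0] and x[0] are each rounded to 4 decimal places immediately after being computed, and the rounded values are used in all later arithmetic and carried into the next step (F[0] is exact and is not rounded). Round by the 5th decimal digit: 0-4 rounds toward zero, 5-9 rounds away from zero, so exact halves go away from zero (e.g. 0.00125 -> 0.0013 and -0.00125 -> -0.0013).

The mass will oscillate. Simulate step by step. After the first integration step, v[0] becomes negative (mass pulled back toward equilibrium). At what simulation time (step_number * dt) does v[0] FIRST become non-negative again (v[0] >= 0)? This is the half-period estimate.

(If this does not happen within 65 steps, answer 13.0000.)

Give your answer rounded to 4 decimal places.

Answer: 2.6000

Derivation:
Step 0: x=[11.0000] v=[0.0000]
Step 1: x=[10.8507] v=[-0.7467]
Step 2: x=[10.5613] v=[-1.4469]
Step 3: x=[10.1499] v=[-2.0571]
Step 4: x=[9.6420] v=[-2.5393]
Step 5: x=[9.0693] v=[-2.8635]
Step 6: x=[8.4674] v=[-3.0095]
Step 7: x=[7.8738] v=[-2.9682]
Step 8: x=[7.3253] v=[-2.7423]
Step 9: x=[6.8562] v=[-2.3457]
Step 10: x=[6.4956] v=[-1.8032]
Step 11: x=[6.2659] v=[-1.1485]
Step 12: x=[6.1814] v=[-0.4223]
Step 13: x=[6.2474] v=[0.3302]
First v>=0 after going negative at step 13, time=2.6000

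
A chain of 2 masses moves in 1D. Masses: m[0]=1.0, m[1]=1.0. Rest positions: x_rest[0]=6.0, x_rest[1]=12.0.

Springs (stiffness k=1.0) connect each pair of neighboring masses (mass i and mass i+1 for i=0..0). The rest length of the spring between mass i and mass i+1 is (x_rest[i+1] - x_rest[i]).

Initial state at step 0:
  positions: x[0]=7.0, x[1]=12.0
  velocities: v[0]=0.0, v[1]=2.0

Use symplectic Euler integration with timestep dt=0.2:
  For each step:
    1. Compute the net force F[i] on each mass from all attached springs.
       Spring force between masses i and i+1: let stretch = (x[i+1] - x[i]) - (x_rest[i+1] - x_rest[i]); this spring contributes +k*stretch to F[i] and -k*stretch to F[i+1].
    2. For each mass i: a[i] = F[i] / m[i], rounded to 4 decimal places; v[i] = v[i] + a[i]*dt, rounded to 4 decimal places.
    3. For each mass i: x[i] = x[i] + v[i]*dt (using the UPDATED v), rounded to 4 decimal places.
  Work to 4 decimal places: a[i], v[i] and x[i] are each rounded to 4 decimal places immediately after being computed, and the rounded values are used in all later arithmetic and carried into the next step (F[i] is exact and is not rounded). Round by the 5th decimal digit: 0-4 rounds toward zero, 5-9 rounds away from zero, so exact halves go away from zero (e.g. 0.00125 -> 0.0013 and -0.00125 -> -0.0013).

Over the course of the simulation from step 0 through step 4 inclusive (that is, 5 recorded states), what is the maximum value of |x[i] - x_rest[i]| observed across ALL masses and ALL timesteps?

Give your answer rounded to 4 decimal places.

Answer: 1.8013

Derivation:
Step 0: x=[7.0000 12.0000] v=[0.0000 2.0000]
Step 1: x=[6.9600 12.4400] v=[-0.2000 2.2000]
Step 2: x=[6.8992 12.9008] v=[-0.3040 2.3040]
Step 3: x=[6.8385 13.3615] v=[-0.3037 2.3037]
Step 4: x=[6.7987 13.8013] v=[-0.1991 2.1991]
Max displacement = 1.8013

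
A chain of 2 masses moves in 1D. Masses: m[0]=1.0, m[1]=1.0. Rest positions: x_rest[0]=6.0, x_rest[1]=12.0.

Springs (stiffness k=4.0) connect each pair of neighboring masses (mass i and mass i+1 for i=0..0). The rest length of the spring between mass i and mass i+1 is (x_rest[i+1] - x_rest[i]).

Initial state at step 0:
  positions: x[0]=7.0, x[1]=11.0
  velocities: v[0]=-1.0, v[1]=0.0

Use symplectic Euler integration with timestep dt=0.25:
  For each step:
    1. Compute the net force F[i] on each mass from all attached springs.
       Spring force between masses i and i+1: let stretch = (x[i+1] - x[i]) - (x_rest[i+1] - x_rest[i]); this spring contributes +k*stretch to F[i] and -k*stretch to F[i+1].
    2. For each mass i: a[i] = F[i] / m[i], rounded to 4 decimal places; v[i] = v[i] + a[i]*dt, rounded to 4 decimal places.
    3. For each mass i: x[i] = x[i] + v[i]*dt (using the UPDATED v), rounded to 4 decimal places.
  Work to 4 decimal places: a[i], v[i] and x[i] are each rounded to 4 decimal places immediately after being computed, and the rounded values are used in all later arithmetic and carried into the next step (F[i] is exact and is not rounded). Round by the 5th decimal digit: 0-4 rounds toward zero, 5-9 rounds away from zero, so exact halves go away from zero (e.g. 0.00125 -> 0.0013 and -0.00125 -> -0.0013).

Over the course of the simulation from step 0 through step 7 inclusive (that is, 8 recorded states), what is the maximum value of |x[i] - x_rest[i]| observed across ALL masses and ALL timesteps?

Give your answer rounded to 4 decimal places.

Answer: 1.7479

Derivation:
Step 0: x=[7.0000 11.0000] v=[-1.0000 0.0000]
Step 1: x=[6.2500 11.5000] v=[-3.0000 2.0000]
Step 2: x=[5.3125 12.1875] v=[-3.7500 2.7500]
Step 3: x=[4.5938 12.6563] v=[-2.8750 1.8750]
Step 4: x=[4.3907 12.6094] v=[-0.8125 -0.1875]
Step 5: x=[4.7423 12.0079] v=[1.4062 -2.4062]
Step 6: x=[5.4103 11.0900] v=[2.6718 -3.6718]
Step 7: x=[5.9982 10.2521] v=[2.3515 -3.3515]
Max displacement = 1.7479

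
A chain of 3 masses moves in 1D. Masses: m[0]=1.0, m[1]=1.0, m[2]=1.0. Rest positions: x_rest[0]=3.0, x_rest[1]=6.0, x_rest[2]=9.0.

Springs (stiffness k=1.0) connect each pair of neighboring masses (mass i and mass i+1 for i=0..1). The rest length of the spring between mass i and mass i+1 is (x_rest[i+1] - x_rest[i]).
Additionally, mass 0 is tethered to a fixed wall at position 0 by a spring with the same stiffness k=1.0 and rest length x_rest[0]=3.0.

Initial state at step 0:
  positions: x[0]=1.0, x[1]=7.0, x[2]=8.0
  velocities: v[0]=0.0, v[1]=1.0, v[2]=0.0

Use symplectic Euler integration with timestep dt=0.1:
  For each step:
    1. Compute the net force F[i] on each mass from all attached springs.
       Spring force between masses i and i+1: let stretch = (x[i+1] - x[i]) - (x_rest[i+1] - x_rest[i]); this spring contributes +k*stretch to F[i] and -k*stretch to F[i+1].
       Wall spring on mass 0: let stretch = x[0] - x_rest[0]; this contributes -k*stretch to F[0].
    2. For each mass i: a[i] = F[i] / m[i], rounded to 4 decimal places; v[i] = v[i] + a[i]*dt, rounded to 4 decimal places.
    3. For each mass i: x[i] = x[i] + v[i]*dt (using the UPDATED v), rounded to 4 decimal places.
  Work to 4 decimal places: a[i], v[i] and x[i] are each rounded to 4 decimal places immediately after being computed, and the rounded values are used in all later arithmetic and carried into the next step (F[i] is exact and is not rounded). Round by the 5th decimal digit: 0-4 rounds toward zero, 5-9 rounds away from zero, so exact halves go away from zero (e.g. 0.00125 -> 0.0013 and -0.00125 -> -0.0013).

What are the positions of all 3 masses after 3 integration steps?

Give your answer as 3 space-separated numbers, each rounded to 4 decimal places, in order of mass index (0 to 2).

Answer: 1.2965 7.0005 8.1205

Derivation:
Step 0: x=[1.0000 7.0000 8.0000] v=[0.0000 1.0000 0.0000]
Step 1: x=[1.0500 7.0500 8.0200] v=[0.5000 0.5000 0.2000]
Step 2: x=[1.1495 7.0497 8.0603] v=[0.9950 -0.0030 0.4030]
Step 3: x=[1.2965 7.0005 8.1205] v=[1.4701 -0.4920 0.6019]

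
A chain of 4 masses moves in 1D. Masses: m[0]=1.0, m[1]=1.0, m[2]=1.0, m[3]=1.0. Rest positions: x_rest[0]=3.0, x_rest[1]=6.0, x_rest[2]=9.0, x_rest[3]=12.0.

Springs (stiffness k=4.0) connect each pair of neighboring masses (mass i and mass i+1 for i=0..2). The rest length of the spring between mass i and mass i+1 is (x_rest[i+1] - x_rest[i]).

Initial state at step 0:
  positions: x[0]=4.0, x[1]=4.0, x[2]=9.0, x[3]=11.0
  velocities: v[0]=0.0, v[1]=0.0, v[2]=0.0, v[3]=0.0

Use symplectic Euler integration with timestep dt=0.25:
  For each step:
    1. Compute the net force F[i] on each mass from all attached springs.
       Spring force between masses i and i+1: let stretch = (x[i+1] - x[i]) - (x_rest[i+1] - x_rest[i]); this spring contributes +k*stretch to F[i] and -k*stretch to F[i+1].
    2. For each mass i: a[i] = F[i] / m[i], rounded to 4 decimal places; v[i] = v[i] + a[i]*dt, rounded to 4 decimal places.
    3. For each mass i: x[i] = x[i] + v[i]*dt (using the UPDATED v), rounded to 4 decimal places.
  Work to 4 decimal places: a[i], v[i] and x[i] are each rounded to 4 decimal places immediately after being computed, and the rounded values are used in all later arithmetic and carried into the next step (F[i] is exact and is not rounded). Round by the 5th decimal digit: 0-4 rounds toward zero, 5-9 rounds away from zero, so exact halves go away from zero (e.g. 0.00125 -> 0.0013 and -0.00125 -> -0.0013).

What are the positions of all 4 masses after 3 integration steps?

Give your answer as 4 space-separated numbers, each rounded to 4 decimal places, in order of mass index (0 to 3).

Step 0: x=[4.0000 4.0000 9.0000 11.0000] v=[0.0000 0.0000 0.0000 0.0000]
Step 1: x=[3.2500 5.2500 8.2500 11.2500] v=[-3.0000 5.0000 -3.0000 1.0000]
Step 2: x=[2.2500 6.7500 7.5000 11.5000] v=[-4.0000 6.0000 -3.0000 1.0000]
Step 3: x=[1.6250 7.3125 7.5625 11.5000] v=[-2.5000 2.2500 0.2500 0.0000]

Answer: 1.6250 7.3125 7.5625 11.5000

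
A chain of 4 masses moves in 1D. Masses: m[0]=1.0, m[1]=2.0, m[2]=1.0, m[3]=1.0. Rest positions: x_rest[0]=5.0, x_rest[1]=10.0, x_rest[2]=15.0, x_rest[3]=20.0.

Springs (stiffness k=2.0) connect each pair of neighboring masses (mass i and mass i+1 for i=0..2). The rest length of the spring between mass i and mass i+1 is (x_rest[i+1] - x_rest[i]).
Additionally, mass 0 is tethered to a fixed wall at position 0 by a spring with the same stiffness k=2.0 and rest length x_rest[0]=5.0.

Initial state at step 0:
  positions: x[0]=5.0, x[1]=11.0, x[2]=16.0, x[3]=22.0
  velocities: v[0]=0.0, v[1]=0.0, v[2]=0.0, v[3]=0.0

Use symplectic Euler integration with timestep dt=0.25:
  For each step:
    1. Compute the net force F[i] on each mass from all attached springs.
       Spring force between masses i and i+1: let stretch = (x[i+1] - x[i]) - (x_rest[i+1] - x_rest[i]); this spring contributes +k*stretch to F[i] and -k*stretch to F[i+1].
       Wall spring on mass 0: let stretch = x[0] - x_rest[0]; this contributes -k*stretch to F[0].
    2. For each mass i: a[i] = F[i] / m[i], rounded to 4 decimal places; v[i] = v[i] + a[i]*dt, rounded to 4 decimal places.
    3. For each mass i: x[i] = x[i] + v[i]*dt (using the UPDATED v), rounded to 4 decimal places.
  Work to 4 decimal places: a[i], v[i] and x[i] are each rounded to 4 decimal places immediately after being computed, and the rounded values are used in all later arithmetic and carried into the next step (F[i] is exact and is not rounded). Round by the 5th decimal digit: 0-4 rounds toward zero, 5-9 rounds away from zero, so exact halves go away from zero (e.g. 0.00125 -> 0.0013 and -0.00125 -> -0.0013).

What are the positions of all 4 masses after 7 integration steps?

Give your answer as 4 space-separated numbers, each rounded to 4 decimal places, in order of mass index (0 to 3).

Answer: 5.6293 10.8112 15.8378 20.7382

Derivation:
Step 0: x=[5.0000 11.0000 16.0000 22.0000] v=[0.0000 0.0000 0.0000 0.0000]
Step 1: x=[5.1250 10.9375 16.1250 21.8750] v=[0.5000 -0.2500 0.5000 -0.5000]
Step 2: x=[5.3360 10.8359 16.3203 21.6563] v=[0.8438 -0.4063 0.7813 -0.8750]
Step 3: x=[5.5675 10.7334 16.4971 21.3956] v=[0.9258 -0.4102 0.7071 -1.0430]
Step 4: x=[5.7488 10.6682 16.5657 21.1475] v=[0.7250 -0.2608 0.2745 -0.9923]
Step 5: x=[5.8264 10.6641 16.4699 20.9517] v=[0.3103 -0.0163 -0.3834 -0.7832]
Step 6: x=[5.7804 10.7205 16.2086 20.8207] v=[-0.1841 0.2257 -1.0454 -0.5241]
Step 7: x=[5.6293 10.8112 15.8378 20.7382] v=[-0.6043 0.3627 -1.4834 -0.3302]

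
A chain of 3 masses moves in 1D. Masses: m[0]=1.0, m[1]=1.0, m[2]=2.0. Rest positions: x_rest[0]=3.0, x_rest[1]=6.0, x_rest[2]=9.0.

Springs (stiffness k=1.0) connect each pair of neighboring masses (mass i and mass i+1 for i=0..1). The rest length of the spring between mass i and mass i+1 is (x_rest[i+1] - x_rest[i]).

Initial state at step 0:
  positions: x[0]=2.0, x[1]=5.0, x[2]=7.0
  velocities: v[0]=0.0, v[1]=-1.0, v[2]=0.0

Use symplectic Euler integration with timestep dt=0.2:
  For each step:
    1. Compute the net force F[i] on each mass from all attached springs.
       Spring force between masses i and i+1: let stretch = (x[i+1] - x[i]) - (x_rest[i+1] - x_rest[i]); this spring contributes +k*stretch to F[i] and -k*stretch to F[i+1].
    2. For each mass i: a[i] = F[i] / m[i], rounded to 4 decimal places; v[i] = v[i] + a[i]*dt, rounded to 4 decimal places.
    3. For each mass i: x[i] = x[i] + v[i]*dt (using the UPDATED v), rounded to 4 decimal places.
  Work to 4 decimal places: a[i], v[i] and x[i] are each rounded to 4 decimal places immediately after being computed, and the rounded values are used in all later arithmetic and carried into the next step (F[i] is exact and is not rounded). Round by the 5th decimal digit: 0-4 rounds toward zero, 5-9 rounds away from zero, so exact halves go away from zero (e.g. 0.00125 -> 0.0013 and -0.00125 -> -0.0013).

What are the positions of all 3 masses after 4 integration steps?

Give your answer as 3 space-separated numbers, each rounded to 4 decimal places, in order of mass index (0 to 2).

Answer: 1.9032 4.0066 7.1451

Derivation:
Step 0: x=[2.0000 5.0000 7.0000] v=[0.0000 -1.0000 0.0000]
Step 1: x=[2.0000 4.7600 7.0200] v=[0.0000 -1.2000 0.1000]
Step 2: x=[1.9904 4.5000 7.0548] v=[-0.0480 -1.3000 0.1740]
Step 3: x=[1.9612 4.2418 7.0985] v=[-0.1461 -1.2910 0.2185]
Step 4: x=[1.9032 4.0066 7.1451] v=[-0.2900 -1.1758 0.2328]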